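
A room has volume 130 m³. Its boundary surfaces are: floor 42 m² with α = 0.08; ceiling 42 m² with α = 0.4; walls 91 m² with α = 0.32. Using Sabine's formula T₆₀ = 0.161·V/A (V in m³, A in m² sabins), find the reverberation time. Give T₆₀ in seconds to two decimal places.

0.42 s

A = Σ Sᵢαᵢ = 42·0.08 + 42·0.4 + 91·0.32 = 49.28 m².
T₆₀ = 0.161 × 130 / 49.28 = 0.425 s.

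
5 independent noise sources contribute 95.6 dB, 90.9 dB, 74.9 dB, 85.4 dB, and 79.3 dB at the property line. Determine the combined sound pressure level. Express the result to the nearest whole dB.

97 dB

For uncorrelated sources the intensities add, so convert each level to linear form, sum, and take 10·log₁₀ of the total.
Σ 10^(L/10) = 10^(95.6/10) + 10^(90.9/10) + 10^(74.9/10) + 10^(85.4/10) + 10^(79.3/10) = 5.324e+09.
L_total = 10·log₁₀(5.324e+09) = 97.26 dB.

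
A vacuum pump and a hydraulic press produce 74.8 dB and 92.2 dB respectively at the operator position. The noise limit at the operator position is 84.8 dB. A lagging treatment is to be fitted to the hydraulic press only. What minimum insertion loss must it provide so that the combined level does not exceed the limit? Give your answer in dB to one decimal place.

7.9 dB

The untreated sources together contribute 10^(74.8/10) = 3.020e+07, i.e. 74.80 dB.
The limit corresponds to 10^(84.8/10) = 3.020e+08; subtracting the fixed part leaves 2.718e+08 for the hydraulic press, i.e. 84.34 dB.
So the hydraulic press must be reduced from 92.2 to 84.34 dB: IL = 7.86 dB.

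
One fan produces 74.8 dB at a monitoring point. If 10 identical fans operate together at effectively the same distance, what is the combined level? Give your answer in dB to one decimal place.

With 10 equal, uncorrelated contributions the intensity is 10× that of one unit, giving a rise of 10·log₁₀ 10.
L_total = 74.8 + 10·log₁₀(10) = 74.8 + 10.000 = 84.80 dB.

84.8 dB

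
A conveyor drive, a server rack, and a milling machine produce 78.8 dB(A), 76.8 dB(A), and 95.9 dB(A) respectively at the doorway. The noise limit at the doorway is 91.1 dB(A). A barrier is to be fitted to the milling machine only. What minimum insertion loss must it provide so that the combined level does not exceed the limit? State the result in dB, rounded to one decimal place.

5.2 dB

Fixed contribution from the other sources: Σ 10^(L/10) = 10^(78.8/10) + 10^(76.8/10) = 1.237e+08 (80.92 dB(A)).
The limit corresponds to 10^(91.1/10) = 1.288e+09; subtracting the fixed part leaves 1.165e+09 for the milling machine, i.e. 90.66 dB(A).
So the milling machine must be reduced from 95.9 to 90.66 dB(A): IL = 5.24 dB.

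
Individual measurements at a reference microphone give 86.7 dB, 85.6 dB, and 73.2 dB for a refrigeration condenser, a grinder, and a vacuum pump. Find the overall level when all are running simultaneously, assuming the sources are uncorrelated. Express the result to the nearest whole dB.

For uncorrelated sources the intensities add, so convert each level to linear form, sum, and take 10·log₁₀ of the total.
Σ 10^(L/10) = 10^(86.7/10) + 10^(85.6/10) + 10^(73.2/10) = 8.517e+08.
L_total = 10·log₁₀(8.517e+08) = 89.30 dB.

89 dB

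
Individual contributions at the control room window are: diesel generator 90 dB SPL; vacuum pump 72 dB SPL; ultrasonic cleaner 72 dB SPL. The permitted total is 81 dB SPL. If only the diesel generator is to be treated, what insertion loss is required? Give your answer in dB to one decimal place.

Fixed contribution from the other sources: Σ 10^(L/10) = 10^(72/10) + 10^(72/10) = 3.170e+07 (75.01 dB SPL).
The limit corresponds to 10^(81/10) = 1.259e+08; subtracting the fixed part leaves 9.419e+07 for the diesel generator, i.e. 79.74 dB SPL.
Required insertion loss = 90 − 79.74 = 10.26 dB.

10.3 dB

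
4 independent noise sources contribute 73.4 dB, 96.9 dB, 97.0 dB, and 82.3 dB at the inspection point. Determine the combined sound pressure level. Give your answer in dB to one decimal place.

100.0 dB

Incoherent sources combine by intensity addition: L_total = 10·log₁₀(Σ 10^(L_i/10)).
Σ 10^(L/10) = 10^(73.4/10) + 10^(96.9/10) + 10^(97.0/10) + 10^(82.3/10) = 1.010e+10.
L_total = 10·log₁₀(1.010e+10) = 100.04 dB.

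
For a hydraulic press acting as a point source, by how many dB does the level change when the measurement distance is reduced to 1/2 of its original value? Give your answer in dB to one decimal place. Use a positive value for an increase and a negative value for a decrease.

With spherical spreading the level changes by −20·log₁₀(r₂/r₁).
ΔL = −20·log₁₀(0.5) = +6.02 dB.

+6.0 dB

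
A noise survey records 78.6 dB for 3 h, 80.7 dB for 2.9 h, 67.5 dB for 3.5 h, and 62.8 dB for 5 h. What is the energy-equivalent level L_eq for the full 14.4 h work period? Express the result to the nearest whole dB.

Weight each interval's intensity by its duration and average over T = 14.4 h:
Σ tᵢ·10^(Lᵢ/10) = 3·10^(78.6/10) + 2.9·10^(80.7/10) + 3.5·10^(67.5/10) + 5·10^(62.8/10) = 5.873e+08.
L_eq = 10·log₁₀(5.873e+08/14.4) = 76.10 dB.

76 dB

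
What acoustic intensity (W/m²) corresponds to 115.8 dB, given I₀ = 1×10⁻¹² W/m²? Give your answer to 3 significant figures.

I = I₀·10^(L/10) = 10⁻¹² × 10^(115.8/10) = 10^(-0.420).

0.380 W/m²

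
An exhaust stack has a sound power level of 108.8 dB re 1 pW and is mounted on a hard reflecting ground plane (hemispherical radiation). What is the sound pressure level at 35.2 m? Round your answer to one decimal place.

The power spreads over a hemisphere of area 2π·r², so L_p = L_w − 10·log₁₀(2π·r²).
2π·r² = 7785 m², 10·log₁₀ of that is 38.913 dB.
L_p = 108.8 − 38.913 = 69.89 dB.

69.9 dB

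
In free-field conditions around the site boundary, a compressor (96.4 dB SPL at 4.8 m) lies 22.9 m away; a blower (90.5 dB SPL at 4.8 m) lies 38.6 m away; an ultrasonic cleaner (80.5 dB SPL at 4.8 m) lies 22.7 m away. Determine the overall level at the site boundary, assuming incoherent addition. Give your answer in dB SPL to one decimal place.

First find each source's level at the receiver (point-source: −20·log₁₀(r/r_ref)), then combine on an intensity basis.
compressor: 96.4 − 20·log₁₀(22.9/4.8) = 96.4 − 13.57 = 82.83 dB SPL.
blower: 90.5 − 20·log₁₀(38.6/4.8) = 90.5 − 18.11 = 72.39 dB SPL.
ultrasonic cleaner: 80.5 − 20·log₁₀(22.7/4.8) = 80.5 − 13.50 = 67.00 dB SPL.
Σ 10^(L/10) = 2.142e+08 → L_total = 10·log₁₀(2.142e+08) = 83.31 dB SPL.

83.3 dB SPL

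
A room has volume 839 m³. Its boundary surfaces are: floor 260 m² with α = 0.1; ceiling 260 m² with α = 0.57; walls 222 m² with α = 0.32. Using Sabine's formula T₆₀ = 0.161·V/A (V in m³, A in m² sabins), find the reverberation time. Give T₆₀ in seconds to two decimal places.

Summing Sᵢαᵢ: 260·0.1 + 260·0.57 + 222·0.32 = 245.24 m².
T₆₀ = 0.161 × 839 / 245.24 = 0.551 s.

0.55 s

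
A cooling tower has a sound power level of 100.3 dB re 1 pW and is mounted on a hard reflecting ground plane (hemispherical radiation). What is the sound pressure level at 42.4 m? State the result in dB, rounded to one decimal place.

59.8 dB

L_p = L_w − 10·log₁₀(2π·r²) with r = 42.4 m.
2π·r² = 1.13e+04 m², 10·log₁₀ of that is 40.529 dB.
L_p = 100.3 − 40.529 = 59.77 dB.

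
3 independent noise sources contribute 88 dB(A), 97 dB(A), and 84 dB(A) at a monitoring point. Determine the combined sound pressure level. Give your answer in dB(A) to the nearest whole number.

Incoherent sources combine by intensity addition: L_total = 10·log₁₀(Σ 10^(L_i/10)).
Σ 10^(L/10) = 10^(88/10) + 10^(97/10) + 10^(84/10) = 5.894e+09.
L_total = 10·log₁₀(5.894e+09) = 97.70 dB(A).

98 dB(A)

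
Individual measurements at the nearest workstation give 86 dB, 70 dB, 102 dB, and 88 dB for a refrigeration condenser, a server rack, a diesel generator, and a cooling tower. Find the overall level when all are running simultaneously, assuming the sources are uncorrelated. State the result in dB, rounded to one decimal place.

Incoherent sources combine by intensity addition: L_total = 10·log₁₀(Σ 10^(L_i/10)).
Σ 10^(L/10) = 10^(86/10) + 10^(70/10) + 10^(102/10) + 10^(88/10) = 1.689e+10.
L_total = 10·log₁₀(1.689e+10) = 102.28 dB.

102.3 dB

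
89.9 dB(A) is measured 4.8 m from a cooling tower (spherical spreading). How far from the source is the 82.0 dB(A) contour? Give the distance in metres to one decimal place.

Point-source spreading drops the level by 20·log₁₀(r₂/r₁); inverting, r₂/r₁ = 10^(ΔL/20).
r₂ = 4.8·10^((89.9−82.0)/20) = 4.8·10^(7.9/20) = 11.92 m.

11.9 m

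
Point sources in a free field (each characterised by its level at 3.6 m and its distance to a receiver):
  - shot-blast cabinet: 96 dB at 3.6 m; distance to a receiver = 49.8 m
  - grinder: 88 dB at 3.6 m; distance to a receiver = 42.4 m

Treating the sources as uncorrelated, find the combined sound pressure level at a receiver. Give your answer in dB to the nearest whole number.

74 dB

Propagate each source to the receiver with L = L_ref − 20·log₁₀(r/r_ref), then add intensities.
shot-blast cabinet: 96 − 20·log₁₀(49.8/3.6) = 96 − 22.82 = 73.18 dB.
grinder: 88 − 20·log₁₀(42.4/3.6) = 88 − 21.42 = 66.58 dB.
Σ 10^(L/10) = 2.535e+07 → L_total = 10·log₁₀(2.535e+07) = 74.04 dB.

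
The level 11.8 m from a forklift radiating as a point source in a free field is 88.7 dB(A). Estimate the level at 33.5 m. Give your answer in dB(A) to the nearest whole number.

Point-source attenuation: ΔL = 20·log₁₀(r₂/r₁) = 20·log₁₀(33.5/11.8) = 9.063 dB.
L₂ = 88.7 − 20·log₁₀(33.5/11.8) = 88.7 − 9.063 = 79.64 dB(A).

80 dB(A)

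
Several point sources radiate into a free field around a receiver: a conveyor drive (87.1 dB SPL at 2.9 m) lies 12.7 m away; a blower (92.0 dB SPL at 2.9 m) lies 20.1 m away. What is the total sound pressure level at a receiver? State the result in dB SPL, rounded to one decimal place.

Propagate each source to the receiver with L = L_ref − 20·log₁₀(r/r_ref), then add intensities.
conveyor drive: 87.1 − 20·log₁₀(12.7/2.9) = 87.1 − 12.83 = 74.27 dB SPL.
blower: 92.0 − 20·log₁₀(20.1/2.9) = 92.0 − 16.82 = 75.18 dB SPL.
Σ 10^(L/10) = 5.973e+07 → L_total = 10·log₁₀(5.973e+07) = 77.76 dB SPL.

77.8 dB SPL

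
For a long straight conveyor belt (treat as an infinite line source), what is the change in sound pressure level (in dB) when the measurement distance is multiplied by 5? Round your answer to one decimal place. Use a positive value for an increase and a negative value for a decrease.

A line source loses 3 dB per doubling of distance; generally ΔL = −10·log₁₀(r₂/r₁).
ΔL = −10·log₁₀(5) = -6.99 dB.

-7.0 dB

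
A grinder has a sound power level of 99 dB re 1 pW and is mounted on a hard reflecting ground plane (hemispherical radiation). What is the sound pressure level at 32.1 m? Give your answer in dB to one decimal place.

60.9 dB

The power spreads over a hemisphere of area 2π·r², so L_p = L_w − 10·log₁₀(2π·r²).
2π·r² = 6474 m², 10·log₁₀ of that is 38.112 dB.
L_p = 99 − 38.112 = 60.89 dB.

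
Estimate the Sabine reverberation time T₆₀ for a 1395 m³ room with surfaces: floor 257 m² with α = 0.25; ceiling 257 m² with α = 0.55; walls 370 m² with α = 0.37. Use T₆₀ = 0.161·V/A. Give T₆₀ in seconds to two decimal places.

Total absorption A = 257·0.25 + 257·0.55 + 370·0.37 = 342.50 m² sabins.
T₆₀ = 0.161 × 1395 / 342.50 = 0.656 s.

0.66 s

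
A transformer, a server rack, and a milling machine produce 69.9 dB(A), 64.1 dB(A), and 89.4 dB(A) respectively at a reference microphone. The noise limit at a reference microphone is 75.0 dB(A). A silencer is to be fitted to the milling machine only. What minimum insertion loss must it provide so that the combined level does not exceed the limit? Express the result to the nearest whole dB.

The untreated sources together contribute 10^(69.9/10) + 10^(64.1/10) = 1.234e+07, i.e. 70.91 dB(A).
The limit corresponds to 10^(75.0/10) = 3.162e+07; subtracting the fixed part leaves 1.928e+07 for the milling machine, i.e. 72.85 dB(A).
Required insertion loss = 89.4 − 72.85 = 16.55 dB.

17 dB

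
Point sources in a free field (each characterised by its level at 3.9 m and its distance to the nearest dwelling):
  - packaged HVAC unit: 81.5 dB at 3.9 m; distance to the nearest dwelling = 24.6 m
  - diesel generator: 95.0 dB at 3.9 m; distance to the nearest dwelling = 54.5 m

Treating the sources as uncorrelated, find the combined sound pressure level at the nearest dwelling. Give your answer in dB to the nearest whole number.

73 dB

Apply inverse-square spreading to bring every level to the receiver, then sum 10^(L/10).
packaged HVAC unit: 81.5 − 20·log₁₀(24.6/3.9) = 81.5 − 16.00 = 65.50 dB.
diesel generator: 95.0 − 20·log₁₀(54.5/3.9) = 95.0 − 22.91 = 72.09 dB.
Σ 10^(L/10) = 1.974e+07 → L_total = 10·log₁₀(1.974e+07) = 72.95 dB.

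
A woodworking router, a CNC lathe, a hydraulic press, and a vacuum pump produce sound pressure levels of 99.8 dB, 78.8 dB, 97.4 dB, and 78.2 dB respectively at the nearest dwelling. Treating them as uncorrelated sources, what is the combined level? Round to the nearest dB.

For uncorrelated sources the intensities add, so convert each level to linear form, sum, and take 10·log₁₀ of the total.
Σ 10^(L/10) = 10^(99.8/10) + 10^(78.8/10) + 10^(97.4/10) + 10^(78.2/10) = 1.519e+10.
L_total = 10·log₁₀(1.519e+10) = 101.81 dB.

102 dB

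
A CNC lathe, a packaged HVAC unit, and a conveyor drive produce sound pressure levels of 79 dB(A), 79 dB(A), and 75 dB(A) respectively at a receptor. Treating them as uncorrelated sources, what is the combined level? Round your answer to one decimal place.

82.8 dB(A)

For uncorrelated sources the intensities add, so convert each level to linear form, sum, and take 10·log₁₀ of the total.
Σ 10^(L/10) = 10^(79/10) + 10^(79/10) + 10^(75/10) = 1.905e+08.
L_total = 10·log₁₀(1.905e+08) = 82.80 dB(A).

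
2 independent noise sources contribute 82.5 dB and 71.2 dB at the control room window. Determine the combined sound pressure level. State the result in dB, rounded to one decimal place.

Incoherent sources combine by intensity addition: L_total = 10·log₁₀(Σ 10^(L_i/10)).
Σ 10^(L/10) = 10^(82.5/10) + 10^(71.2/10) = 1.910e+08.
L_total = 10·log₁₀(1.910e+08) = 82.81 dB.

82.8 dB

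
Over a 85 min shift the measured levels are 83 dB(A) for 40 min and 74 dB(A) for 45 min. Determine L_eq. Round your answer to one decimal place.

80.3 dB(A)

Weight each interval's intensity by its duration and average over T = 85 min:
Σ tᵢ·10^(Lᵢ/10) = 40·10^(83/10) + 45·10^(74/10) = 9.111e+09.
L_eq = 10·log₁₀(9.111e+09/85) = 80.30 dB(A).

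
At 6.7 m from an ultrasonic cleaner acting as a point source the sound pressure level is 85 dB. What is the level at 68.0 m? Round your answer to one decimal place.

For a point source, L₂ = L₁ − 20·log₁₀(r₂/r₁).
L₂ = 85 − 20·log₁₀(68.0/6.7) = 85 − 20.129 = 64.87 dB.

64.9 dB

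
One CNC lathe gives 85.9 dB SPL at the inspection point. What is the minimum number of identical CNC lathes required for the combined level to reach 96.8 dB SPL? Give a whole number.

Need L₁ + 10·log₁₀ N ≥ 96.8, i.e. log₁₀ N ≥ 1.09.
N ≥ 10^(10.9/10) = 12.303, so N = 13.

13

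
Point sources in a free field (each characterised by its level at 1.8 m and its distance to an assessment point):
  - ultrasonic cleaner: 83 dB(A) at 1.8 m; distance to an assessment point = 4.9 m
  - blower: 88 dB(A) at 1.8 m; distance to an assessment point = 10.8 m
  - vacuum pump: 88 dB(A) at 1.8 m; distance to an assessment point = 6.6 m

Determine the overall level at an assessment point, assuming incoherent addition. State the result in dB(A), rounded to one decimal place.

79.6 dB(A)

First find each source's level at the receiver (point-source: −20·log₁₀(r/r_ref)), then combine on an intensity basis.
ultrasonic cleaner: 83 − 20·log₁₀(4.9/1.8) = 83 − 8.70 = 74.30 dB(A).
blower: 88 − 20·log₁₀(10.8/1.8) = 88 − 15.56 = 72.44 dB(A).
vacuum pump: 88 − 20·log₁₀(6.6/1.8) = 88 − 11.29 = 76.71 dB(A).
Σ 10^(L/10) = 9.138e+07 → L_total = 10·log₁₀(9.138e+07) = 79.61 dB(A).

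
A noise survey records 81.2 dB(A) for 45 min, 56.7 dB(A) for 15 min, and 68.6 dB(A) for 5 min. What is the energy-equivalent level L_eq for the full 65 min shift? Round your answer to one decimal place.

79.6 dB(A)

The energy average is taken in the linear domain: L_eq = 10·log₁₀[(Σ tᵢ·10^(Lᵢ/10))/T], T = 65 min.
Σ tᵢ·10^(Lᵢ/10) = 45·10^(81.2/10) + 15·10^(56.7/10) + 5·10^(68.6/10) = 5.975e+09.
L_eq = 10·log₁₀(5.975e+09/65) = 79.63 dB(A).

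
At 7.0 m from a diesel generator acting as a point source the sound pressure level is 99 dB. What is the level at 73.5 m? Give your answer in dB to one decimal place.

78.6 dB

For a point source, L₂ = L₁ − 20·log₁₀(r₂/r₁).
L₂ = 99 − 20·log₁₀(73.5/7.0) = 99 − 20.424 = 78.58 dB.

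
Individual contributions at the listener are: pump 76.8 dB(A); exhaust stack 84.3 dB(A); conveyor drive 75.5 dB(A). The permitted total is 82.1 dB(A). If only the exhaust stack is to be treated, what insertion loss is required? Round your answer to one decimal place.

5.3 dB

The untreated sources together contribute 10^(76.8/10) + 10^(75.5/10) = 8.334e+07, i.e. 79.21 dB(A).
The limit corresponds to 10^(82.1/10) = 1.622e+08; subtracting the fixed part leaves 7.884e+07 for the exhaust stack, i.e. 78.97 dB(A).
Required insertion loss = 84.3 − 78.97 = 5.33 dB.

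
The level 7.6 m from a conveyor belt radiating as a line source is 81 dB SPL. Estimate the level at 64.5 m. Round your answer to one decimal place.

Cylindrical spreading from a line source gives a 10·log₁₀(r₂/r₁) drop.
L₂ = 81 − 10·log₁₀(64.5/7.6) = 81 − 9.287 = 71.71 dB SPL.

71.7 dB SPL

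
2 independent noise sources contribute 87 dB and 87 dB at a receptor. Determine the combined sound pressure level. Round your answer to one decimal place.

90.0 dB

Incoherent sources combine by intensity addition: L_total = 10·log₁₀(Σ 10^(L_i/10)).
Σ 10^(L/10) = 10^(87/10) + 10^(87/10) = 1.002e+09.
L_total = 10·log₁₀(1.002e+09) = 90.01 dB.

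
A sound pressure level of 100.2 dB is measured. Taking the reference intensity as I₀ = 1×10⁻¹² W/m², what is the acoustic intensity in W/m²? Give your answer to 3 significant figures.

L = 10·log₁₀(I/I₀) ⇒ I = I₀·10^(L/10) = 10⁻¹² × 10^10.02.

0.0105 W/m²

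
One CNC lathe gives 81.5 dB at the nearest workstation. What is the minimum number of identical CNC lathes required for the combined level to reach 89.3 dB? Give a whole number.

7

Need L₁ + 10·log₁₀ N ≥ 89.3, i.e. log₁₀ N ≥ 0.78.
N ≥ 10^(7.8/10) = 6.026, so N = 7.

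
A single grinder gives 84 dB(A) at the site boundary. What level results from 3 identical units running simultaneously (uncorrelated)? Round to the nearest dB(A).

89 dB(A)

With 3 equal, uncorrelated contributions the intensity is 3× that of one unit, giving a rise of 10·log₁₀ 3.
L_total = 84 + 10·log₁₀(3) = 84 + 4.771 = 88.77 dB(A).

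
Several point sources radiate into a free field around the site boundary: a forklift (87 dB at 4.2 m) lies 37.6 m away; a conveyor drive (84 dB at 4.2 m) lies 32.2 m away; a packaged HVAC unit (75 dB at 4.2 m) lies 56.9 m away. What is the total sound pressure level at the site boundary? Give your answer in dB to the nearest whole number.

70 dB

Apply inverse-square spreading to bring every level to the receiver, then sum 10^(L/10).
forklift: 87 − 20·log₁₀(37.6/4.2) = 87 − 19.04 = 67.96 dB.
conveyor drive: 84 − 20·log₁₀(32.2/4.2) = 84 − 17.69 = 66.31 dB.
packaged HVAC unit: 75 − 20·log₁₀(56.9/4.2) = 75 − 22.64 = 52.36 dB.
Σ 10^(L/10) = 1.070e+07 → L_total = 10·log₁₀(1.070e+07) = 70.29 dB.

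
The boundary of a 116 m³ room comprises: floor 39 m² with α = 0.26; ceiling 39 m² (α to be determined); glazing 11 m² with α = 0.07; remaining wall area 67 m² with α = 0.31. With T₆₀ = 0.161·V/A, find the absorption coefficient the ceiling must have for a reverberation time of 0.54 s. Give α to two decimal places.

From T₆₀ = 0.161·V/A, the target T₆₀ = 0.54 s needs A = 0.161·116/0.54 = 34.59 m².
Absorption from the other surfaces = 39·0.26 + 11·0.07 + 67·0.31 = 31.68 m², so the ceiling must supply 2.91 m² over 39 m².
α = 2.91/39 = 0.074.

0.07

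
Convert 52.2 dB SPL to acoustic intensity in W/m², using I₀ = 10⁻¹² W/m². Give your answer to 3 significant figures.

I/I₀ = 10^(52.2/10) = 1.66e+05, so I = 1.66e+05 × 10⁻¹² W/m².

1.66e-07 W/m²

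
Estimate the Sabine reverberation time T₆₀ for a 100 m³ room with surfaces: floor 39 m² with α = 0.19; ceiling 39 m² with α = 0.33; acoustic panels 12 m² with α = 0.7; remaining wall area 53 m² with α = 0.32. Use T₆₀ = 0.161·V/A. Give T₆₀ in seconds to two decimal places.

Total absorption A = 39·0.19 + 39·0.33 + 12·0.7 + 53·0.32 = 45.64 m² sabins.
T₆₀ = 0.161 × 100 / 45.64 = 0.353 s.

0.35 s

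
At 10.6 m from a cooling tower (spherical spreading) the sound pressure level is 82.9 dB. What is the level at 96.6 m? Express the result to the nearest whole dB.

64 dB

For a point source, L₂ = L₁ − 20·log₁₀(r₂/r₁).
L₂ = 82.9 − 20·log₁₀(96.6/10.6) = 82.9 − 19.193 = 63.71 dB.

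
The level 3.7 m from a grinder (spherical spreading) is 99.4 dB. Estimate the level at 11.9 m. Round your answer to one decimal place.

89.3 dB

Spherical spreading from a point source gives a 20·log₁₀(r₂/r₁) drop.
L₂ = 99.4 − 20·log₁₀(11.9/3.7) = 99.4 − 10.147 = 89.25 dB.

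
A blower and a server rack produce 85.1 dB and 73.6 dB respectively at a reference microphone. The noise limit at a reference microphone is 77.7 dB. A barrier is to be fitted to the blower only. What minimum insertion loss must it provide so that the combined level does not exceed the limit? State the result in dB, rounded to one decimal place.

Everything except the blower sums to 10^(73.6/10) = 2.291e+07 in linear terms, 73.60 dB.
The limit corresponds to 10^(77.7/10) = 5.888e+07; subtracting the fixed part leaves 3.598e+07 for the blower, i.e. 75.56 dB.
So the blower must be reduced from 85.1 to 75.56 dB: IL = 9.54 dB.

9.5 dB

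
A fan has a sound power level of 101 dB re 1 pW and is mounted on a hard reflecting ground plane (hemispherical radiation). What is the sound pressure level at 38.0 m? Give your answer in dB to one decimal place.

61.4 dB

The power spreads over a hemisphere of area 2π·r², so L_p = L_w − 10·log₁₀(2π·r²).
2π·r² = 9073 m², 10·log₁₀ of that is 39.577 dB.
L_p = 101 − 39.577 = 61.42 dB.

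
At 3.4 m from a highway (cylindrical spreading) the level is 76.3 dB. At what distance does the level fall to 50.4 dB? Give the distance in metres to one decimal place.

1322.8 m

For a line source L₁ − L₂ = 10·log₁₀(r₂/r₁), so r₂ = r₁·10^((L₁−L₂)/10).
r₂ = 3.4·10^((76.3−50.4)/10) = 3.4·10^(25.9/10) = 1322.75 m.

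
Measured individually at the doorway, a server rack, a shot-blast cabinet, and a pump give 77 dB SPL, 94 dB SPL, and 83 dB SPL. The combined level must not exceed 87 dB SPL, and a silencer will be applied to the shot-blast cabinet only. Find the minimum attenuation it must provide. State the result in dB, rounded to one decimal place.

Everything except the shot-blast cabinet sums to 10^(77/10) + 10^(83/10) = 2.496e+08 in linear terms, 83.97 dB SPL.
To meet 87 dB SPL overall, the treated shot-blast cabinet may contribute at most 10^(87/10) − 2.496e+08 = 2.515e+08, i.e. 84.01 dB SPL.
So the shot-blast cabinet must be reduced from 94 to 84.01 dB SPL: IL = 9.99 dB.

10.0 dB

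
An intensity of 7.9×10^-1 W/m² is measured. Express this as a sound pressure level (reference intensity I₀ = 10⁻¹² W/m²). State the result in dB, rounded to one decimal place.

Dividing by I₀ shifts the exponent by 12: I/I₀ = 7.9×10^11.
L = 10·(0.8976 + 11) = 118.98 dB.

119.0 dB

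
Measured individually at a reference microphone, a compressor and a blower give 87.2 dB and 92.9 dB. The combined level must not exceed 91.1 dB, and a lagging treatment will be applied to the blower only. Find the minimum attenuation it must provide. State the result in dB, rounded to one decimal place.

4.1 dB

Fixed contribution from the other source: Σ 10^(L/10) = 10^(87.2/10) = 5.248e+08 (87.20 dB).
The limit corresponds to 10^(91.1/10) = 1.288e+09; subtracting the fixed part leaves 7.634e+08 for the blower, i.e. 88.83 dB.
So the blower must be reduced from 92.9 to 88.83 dB: IL = 4.07 dB.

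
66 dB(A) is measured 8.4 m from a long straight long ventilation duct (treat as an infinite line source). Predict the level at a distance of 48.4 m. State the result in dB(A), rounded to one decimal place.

58.4 dB(A)

Line-source attenuation: ΔL = 10·log₁₀(r₂/r₁) = 10·log₁₀(48.4/8.4) = 7.606 dB.
L₂ = 66 − 10·log₁₀(48.4/8.4) = 66 − 7.606 = 58.39 dB(A).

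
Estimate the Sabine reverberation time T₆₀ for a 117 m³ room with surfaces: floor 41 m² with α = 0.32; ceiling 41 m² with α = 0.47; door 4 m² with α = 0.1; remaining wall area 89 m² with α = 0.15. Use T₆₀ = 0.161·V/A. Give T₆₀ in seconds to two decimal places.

0.41 s

A = Σ Sᵢαᵢ = 41·0.32 + 41·0.47 + 4·0.1 + 89·0.15 = 46.14 m².
T₆₀ = 0.161 × 117 / 46.14 = 0.408 s.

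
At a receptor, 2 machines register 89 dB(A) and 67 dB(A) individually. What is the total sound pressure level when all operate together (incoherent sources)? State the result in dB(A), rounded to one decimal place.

For uncorrelated sources the intensities add, so convert each level to linear form, sum, and take 10·log₁₀ of the total.
Σ 10^(L/10) = 10^(89/10) + 10^(67/10) = 7.993e+08.
L_total = 10·log₁₀(7.993e+08) = 89.03 dB(A).

89.0 dB(A)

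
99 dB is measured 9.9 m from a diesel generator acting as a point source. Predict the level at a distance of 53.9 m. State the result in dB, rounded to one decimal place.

84.3 dB

For a point source, L₂ = L₁ − 20·log₁₀(r₂/r₁).
L₂ = 99 − 20·log₁₀(53.9/9.9) = 99 − 14.719 = 84.28 dB.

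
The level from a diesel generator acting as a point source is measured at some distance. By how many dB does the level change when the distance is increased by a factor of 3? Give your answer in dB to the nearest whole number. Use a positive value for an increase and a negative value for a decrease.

With spherical spreading the level changes by −20·log₁₀(r₂/r₁).
ΔL = −20·log₁₀(3) = -9.54 dB.

-10 dB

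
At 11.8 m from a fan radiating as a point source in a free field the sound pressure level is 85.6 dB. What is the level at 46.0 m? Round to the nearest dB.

74 dB

Point-source attenuation: ΔL = 20·log₁₀(r₂/r₁) = 20·log₁₀(46.0/11.8) = 11.818 dB.
L₂ = 85.6 − 20·log₁₀(46.0/11.8) = 85.6 − 11.818 = 73.78 dB.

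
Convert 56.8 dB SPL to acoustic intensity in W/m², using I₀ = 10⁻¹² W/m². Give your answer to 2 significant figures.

I/I₀ = 10^(56.8/10) = 4.786e+05, so I = 4.786e+05 × 10⁻¹² W/m².

4.8e-07 W/m²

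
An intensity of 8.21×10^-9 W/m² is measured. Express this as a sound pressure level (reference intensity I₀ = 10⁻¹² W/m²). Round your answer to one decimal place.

Dividing by I₀ shifts the exponent by 12: I/I₀ = 8.21×10^3.
L = 10·(0.9143 + 3) = 39.14 dB.

39.1 dB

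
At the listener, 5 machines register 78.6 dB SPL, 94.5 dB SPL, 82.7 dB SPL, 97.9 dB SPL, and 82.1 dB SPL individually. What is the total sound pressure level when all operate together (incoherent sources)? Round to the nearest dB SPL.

100 dB SPL

Incoherent sources combine by intensity addition: L_total = 10·log₁₀(Σ 10^(L_i/10)).
Σ 10^(L/10) = 10^(78.6/10) + 10^(94.5/10) + 10^(82.7/10) + 10^(97.9/10) + 10^(82.1/10) = 9.405e+09.
L_total = 10·log₁₀(9.405e+09) = 99.73 dB SPL.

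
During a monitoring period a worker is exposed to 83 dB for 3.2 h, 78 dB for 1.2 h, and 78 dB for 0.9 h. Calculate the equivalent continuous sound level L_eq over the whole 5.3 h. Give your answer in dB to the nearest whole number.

L_eq = 10·log₁₀[(1/T)·Σ tᵢ·10^(Lᵢ/10)] with T = 5.3 h.
Σ tᵢ·10^(Lᵢ/10) = 3.2·10^(83/10) + 1.2·10^(78/10) + 0.9·10^(78/10) = 7.710e+08.
L_eq = 10·log₁₀(7.710e+08/5.3) = 81.63 dB.

82 dB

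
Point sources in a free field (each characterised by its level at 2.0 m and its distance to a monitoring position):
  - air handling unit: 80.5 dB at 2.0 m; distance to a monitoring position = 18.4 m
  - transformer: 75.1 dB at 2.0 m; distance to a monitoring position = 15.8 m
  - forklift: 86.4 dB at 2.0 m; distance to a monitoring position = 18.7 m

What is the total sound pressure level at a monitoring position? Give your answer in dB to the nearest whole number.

Propagate each source to the receiver with L = L_ref − 20·log₁₀(r/r_ref), then add intensities.
air handling unit: 80.5 − 20·log₁₀(18.4/2.0) = 80.5 − 19.28 = 61.22 dB.
transformer: 75.1 − 20·log₁₀(15.8/2.0) = 75.1 − 17.95 = 57.15 dB.
forklift: 86.4 − 20·log₁₀(18.7/2.0) = 86.4 − 19.42 = 66.98 dB.
Σ 10^(L/10) = 6.837e+06 → L_total = 10·log₁₀(6.837e+06) = 68.35 dB.

68 dB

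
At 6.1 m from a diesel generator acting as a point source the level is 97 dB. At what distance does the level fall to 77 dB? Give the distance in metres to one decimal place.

For a point source L₁ − L₂ = 20·log₁₀(r₂/r₁), so r₂ = r₁·10^((L₁−L₂)/20).
r₂ = 6.1·10^((97−77)/20) = 6.1·10^(20.0/20) = 61.00 m.

61.0 m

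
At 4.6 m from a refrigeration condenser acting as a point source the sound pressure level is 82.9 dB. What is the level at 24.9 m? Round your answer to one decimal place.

Spherical spreading from a point source gives a 20·log₁₀(r₂/r₁) drop.
L₂ = 82.9 − 20·log₁₀(24.9/4.6) = 82.9 − 14.669 = 68.23 dB.

68.2 dB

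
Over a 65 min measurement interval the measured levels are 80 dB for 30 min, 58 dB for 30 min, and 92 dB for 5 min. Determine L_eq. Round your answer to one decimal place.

82.3 dB

L_eq = 10·log₁₀[(1/T)·Σ tᵢ·10^(Lᵢ/10)] with T = 65 min.
Σ tᵢ·10^(Lᵢ/10) = 30·10^(80/10) + 30·10^(58/10) + 5·10^(92/10) = 1.094e+10.
L_eq = 10·log₁₀(1.094e+10/65) = 82.26 dB.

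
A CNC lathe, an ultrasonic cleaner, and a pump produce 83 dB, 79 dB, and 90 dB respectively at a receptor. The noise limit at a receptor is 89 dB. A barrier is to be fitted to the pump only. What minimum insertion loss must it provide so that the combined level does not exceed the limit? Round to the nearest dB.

Fixed contribution from the other sources: Σ 10^(L/10) = 10^(83/10) + 10^(79/10) = 2.790e+08 (84.46 dB).
To meet 89 dB overall, the treated pump may contribute at most 10^(89/10) − 2.790e+08 = 5.154e+08, i.e. 87.12 dB.
So the pump must be reduced from 90 to 87.12 dB: IL = 2.88 dB.

3 dB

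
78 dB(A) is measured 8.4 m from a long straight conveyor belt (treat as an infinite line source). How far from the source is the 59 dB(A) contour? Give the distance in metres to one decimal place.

667.2 m

Line-source spreading drops the level by 10·log₁₀(r₂/r₁); inverting, r₂/r₁ = 10^(ΔL/10).
r₂ = 8.4·10^((78−59)/10) = 8.4·10^(19.0/10) = 667.24 m.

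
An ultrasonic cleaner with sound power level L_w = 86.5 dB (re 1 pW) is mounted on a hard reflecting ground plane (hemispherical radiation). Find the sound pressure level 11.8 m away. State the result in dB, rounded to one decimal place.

L_p = L_w − 10·log₁₀(2π·r²) with r = 11.8 m.
2π·r² = 874.9 m², 10·log₁₀ of that is 29.419 dB.
L_p = 86.5 − 29.419 = 57.08 dB.

57.1 dB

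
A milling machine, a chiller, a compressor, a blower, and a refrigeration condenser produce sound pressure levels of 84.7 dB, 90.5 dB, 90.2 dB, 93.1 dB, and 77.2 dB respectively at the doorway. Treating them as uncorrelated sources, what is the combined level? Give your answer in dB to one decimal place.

For uncorrelated sources the intensities add, so convert each level to linear form, sum, and take 10·log₁₀ of the total.
Σ 10^(L/10) = 10^(84.7/10) + 10^(90.5/10) + 10^(90.2/10) + 10^(93.1/10) + 10^(77.2/10) = 4.558e+09.
L_total = 10·log₁₀(4.558e+09) = 96.59 dB.

96.6 dB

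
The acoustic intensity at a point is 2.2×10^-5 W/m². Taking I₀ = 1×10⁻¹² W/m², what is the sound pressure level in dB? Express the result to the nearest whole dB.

L = 10·log₁₀(I/I₀) = 10·log₁₀(2.2×10^-5/10⁻¹²) = 10·log₁₀(2.2×10^7).
L = 10·(0.3424 + 7) = 73.42 dB.

73 dB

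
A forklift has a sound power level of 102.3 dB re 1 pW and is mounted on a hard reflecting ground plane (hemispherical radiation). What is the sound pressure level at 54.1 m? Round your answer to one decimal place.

Free-field hemispherical radiation: L_p = L_w − 10·log₁₀(2π·r²), r = 54.1 m.
2π·r² = 1.839e+04 m², 10·log₁₀ of that is 42.646 dB.
L_p = 102.3 − 42.646 = 59.65 dB.

59.7 dB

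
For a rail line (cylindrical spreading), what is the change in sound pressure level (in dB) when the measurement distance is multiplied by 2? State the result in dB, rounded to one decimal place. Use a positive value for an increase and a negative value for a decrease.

-3.0 dB

A line source loses 3 dB per doubling of distance; generally ΔL = −10·log₁₀(r₂/r₁).
ΔL = −10·log₁₀(2) = -3.01 dB.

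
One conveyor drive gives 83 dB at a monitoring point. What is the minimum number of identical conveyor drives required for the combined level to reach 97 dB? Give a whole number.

The shortfall is 97 − 83 = 14.0 dB, and N units add 10·log₁₀ N, so need 10·log₁₀ N ≥ 14.0.
N ≥ 10^(14.0/10) = 25.119, so N = 26.

26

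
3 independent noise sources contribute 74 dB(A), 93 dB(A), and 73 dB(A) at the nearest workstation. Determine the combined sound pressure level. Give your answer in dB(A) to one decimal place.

Incoherent sources combine by intensity addition: L_total = 10·log₁₀(Σ 10^(L_i/10)).
Σ 10^(L/10) = 10^(74/10) + 10^(93/10) + 10^(73/10) = 2.040e+09.
L_total = 10·log₁₀(2.040e+09) = 93.10 dB(A).

93.1 dB(A)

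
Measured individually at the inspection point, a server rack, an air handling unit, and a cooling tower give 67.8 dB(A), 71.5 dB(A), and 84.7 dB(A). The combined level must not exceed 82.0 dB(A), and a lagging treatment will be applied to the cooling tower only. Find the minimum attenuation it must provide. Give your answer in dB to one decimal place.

3.3 dB

Fixed contribution from the other sources: Σ 10^(L/10) = 10^(67.8/10) + 10^(71.5/10) = 2.015e+07 (73.04 dB(A)).
The limit corresponds to 10^(82.0/10) = 1.585e+08; subtracting the fixed part leaves 1.383e+08 for the cooling tower, i.e. 81.41 dB(A).
Required insertion loss = 84.7 − 81.41 = 3.29 dB.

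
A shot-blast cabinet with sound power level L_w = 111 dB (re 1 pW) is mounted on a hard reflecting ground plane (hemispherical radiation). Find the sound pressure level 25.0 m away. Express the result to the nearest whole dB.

75 dB

L_p = L_w − 10·log₁₀(2π·r²) with r = 25.0 m.
2π·r² = 3927 m², 10·log₁₀ of that is 35.941 dB.
L_p = 111 − 35.941 = 75.06 dB.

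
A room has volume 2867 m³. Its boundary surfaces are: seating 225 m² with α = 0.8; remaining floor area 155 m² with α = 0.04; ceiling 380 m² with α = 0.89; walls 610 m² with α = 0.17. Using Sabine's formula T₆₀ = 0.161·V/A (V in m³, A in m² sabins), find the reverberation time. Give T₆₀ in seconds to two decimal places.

0.73 s

Total absorption A = 225·0.8 + 155·0.04 + 380·0.89 + 610·0.17 = 628.10 m² sabins.
T₆₀ = 0.161 × 2867 / 628.10 = 0.735 s.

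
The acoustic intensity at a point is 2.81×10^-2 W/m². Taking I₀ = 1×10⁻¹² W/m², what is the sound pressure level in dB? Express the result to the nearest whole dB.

104 dB

Dividing by I₀ shifts the exponent by 12: I/I₀ = 2.81×10^10.
L = 10·(0.4487 + 10) = 104.49 dB.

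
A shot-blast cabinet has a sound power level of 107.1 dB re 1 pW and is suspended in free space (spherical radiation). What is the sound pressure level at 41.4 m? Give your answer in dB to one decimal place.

63.8 dB

L_p = L_w − 10·log₁₀(4π·r²) with r = 41.4 m.
4π·r² = 2.154e+04 m², 10·log₁₀ of that is 43.332 dB.
L_p = 107.1 − 43.332 = 63.77 dB.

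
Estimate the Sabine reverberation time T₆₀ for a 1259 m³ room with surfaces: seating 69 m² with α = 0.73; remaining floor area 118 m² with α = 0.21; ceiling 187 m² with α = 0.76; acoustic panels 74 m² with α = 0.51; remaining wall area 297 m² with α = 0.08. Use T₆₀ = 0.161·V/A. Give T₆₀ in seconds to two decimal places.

A = Σ Sᵢαᵢ = 69·0.73 + 118·0.21 + 187·0.76 + 74·0.51 + 297·0.08 = 278.77 m².
T₆₀ = 0.161 × 1259 / 278.77 = 0.727 s.

0.73 s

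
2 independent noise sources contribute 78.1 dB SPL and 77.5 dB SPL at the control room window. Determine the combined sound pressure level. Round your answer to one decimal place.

80.8 dB SPL

Incoherent sources combine by intensity addition: L_total = 10·log₁₀(Σ 10^(L_i/10)).
Σ 10^(L/10) = 10^(78.1/10) + 10^(77.5/10) = 1.208e+08.
L_total = 10·log₁₀(1.208e+08) = 80.82 dB SPL.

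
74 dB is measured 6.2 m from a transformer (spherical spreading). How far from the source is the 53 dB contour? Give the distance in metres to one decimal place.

Point-source spreading drops the level by 20·log₁₀(r₂/r₁); inverting, r₂/r₁ = 10^(ΔL/20).
r₂ = 6.2·10^((74−53)/20) = 6.2·10^(21.0/20) = 69.57 m.

69.6 m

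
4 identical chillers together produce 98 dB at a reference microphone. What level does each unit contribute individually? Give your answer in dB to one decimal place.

92.0 dB

4 equal contributions raise the level by 10·log₁₀ 4 = 6.021 dB, so each unit alone gives 98 − 6.021.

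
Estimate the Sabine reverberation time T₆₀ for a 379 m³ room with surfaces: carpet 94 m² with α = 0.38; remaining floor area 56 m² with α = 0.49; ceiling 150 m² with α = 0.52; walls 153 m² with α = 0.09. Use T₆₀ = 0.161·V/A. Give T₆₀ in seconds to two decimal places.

Total absorption A = 94·0.38 + 56·0.49 + 150·0.52 + 153·0.09 = 154.93 m² sabins.
T₆₀ = 0.161 × 379 / 154.93 = 0.394 s.

0.39 s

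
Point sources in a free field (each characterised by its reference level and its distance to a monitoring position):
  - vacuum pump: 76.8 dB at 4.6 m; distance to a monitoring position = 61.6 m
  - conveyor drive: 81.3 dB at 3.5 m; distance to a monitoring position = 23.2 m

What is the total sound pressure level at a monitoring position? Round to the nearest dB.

Apply inverse-square spreading to bring every level to the receiver, then sum 10^(L/10).
vacuum pump: 76.8 − 20·log₁₀(61.6/4.6) = 76.8 − 22.54 = 54.26 dB.
conveyor drive: 81.3 − 20·log₁₀(23.2/3.5) = 81.3 − 16.43 = 64.87 dB.
Σ 10^(L/10) = 3.337e+06 → L_total = 10·log₁₀(3.337e+06) = 65.23 dB.

65 dB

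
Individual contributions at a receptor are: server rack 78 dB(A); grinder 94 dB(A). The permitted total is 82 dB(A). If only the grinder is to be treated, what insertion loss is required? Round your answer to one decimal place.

14.2 dB

Everything except the grinder sums to 10^(78/10) = 6.310e+07 in linear terms, 78.00 dB(A).
To meet 82 dB(A) overall, the treated grinder may contribute at most 10^(82/10) − 6.310e+07 = 9.539e+07, i.e. 79.80 dB(A).
Required insertion loss = 94 − 79.80 = 14.20 dB.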